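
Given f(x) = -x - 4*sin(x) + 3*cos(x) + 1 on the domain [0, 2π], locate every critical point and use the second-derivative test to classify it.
f'(x) = -3*sin(x) - 4*cos(x) - 1

Solve f'(x) = 0 on [0, 2π]:
  f'(x) = 0 ⇔ -3*sin(x) - 4*cos(x) = 1. Write the left side as R·cos(x + φ) with R = √((-4)² + 3²) = 5, cos φ = -4/5, sin φ = 3/5; then cos(x + φ) = 1/5. Solve for x and keep the solutions lying in [0, 2π].
  ⇒ x = atan((-3 + 8*sqrt(6))/(-6*sqrt(6) - 4)) + pi ≈ 2.4157, atan((-8*sqrt(6) - 3)/(-4 + 6*sqrt(6))) + 2*pi ≈ 5.1545

f''(x) = 4*sin(x) - 3*cos(x)
Second-derivative test at each critical point:
  f''(2.4157) = 4.8990 > 0 → local minimum
  f''(5.1545) = -4.8990 < 0 → local maximum

Critical points: x = atan((-3 + 8*sqrt(6))/(-6*sqrt(6) - 4)) + pi ≈ 2.4157 (local minimum); x = atan((-8*sqrt(6) - 3)/(-4 + 6*sqrt(6))) + 2*pi ≈ 5.1545 (local maximum)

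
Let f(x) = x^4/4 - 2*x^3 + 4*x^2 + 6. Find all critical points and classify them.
f'(x) = x*(x^2 - 6*x + 8)

Solve f'(x) = 0:
  Factor: x^3 - 6*x^2 + 8*x = x*(x - 4)*(x - 2) = 0.
  ⇒ x = 0, 2, 4

f''(x) = 3*x^2 - 12*x + 8
Second-derivative test at each critical point:
  f''(0) = 8 > 0 → local minimum
  f''(2) = -4 < 0 → local maximum
  f''(4) = 8 > 0 → local minimum

Critical points: x = 0 (local minimum); x = 2 (local maximum); x = 4 (local minimum)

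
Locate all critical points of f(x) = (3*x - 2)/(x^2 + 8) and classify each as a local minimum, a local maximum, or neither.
f'(x) = (-3*x^2 + 4*x + 24)/(x^4 + 16*x^2 + 64)

Solve f'(x) = 0:
  f'(x) = -(3*x^2 - 4*x - 24)/(x^2 + 8)^2; the denominator is positive wherever f is defined, so f'(x) = 0 ⇔ -3*x^2 + 4*x + 24 = 0.
  3*x^2 - 4*x - 24 = 0 has no rational roots; quadratic formula: x = (4 ± √304)/6.
  ⇒ x = 2/3 - 2*sqrt(19)/3 ≈ -2.2393, 2/3 + 2*sqrt(19)/3 ≈ 3.5726

f''(x) = 2*(4*x^2*(3*x - 2) + (2 - 9*x)*(x^2 + 8))/(x^2 + 8)^3
Second-derivative test at each critical point:
  f''(-2.2393) = 0.1029 > 0 → local minimum
  f''(3.5726) = -0.0404 < 0 → local maximum

Critical points: x = 2/3 - 2*sqrt(19)/3 ≈ -2.2393 (local minimum); x = 2/3 + 2*sqrt(19)/3 ≈ 3.5726 (local maximum)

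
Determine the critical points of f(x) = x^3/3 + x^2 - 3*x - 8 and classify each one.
f'(x) = x^2 + 2*x - 3

Solve f'(x) = 0:
  Factor: x^2 + 2*x - 3 = (x - 1)*(x + 3) = 0.
  ⇒ x = -3, 1

f''(x) = 2*x + 2
Second-derivative test at each critical point:
  f''(-3) = -4 < 0 → local maximum
  f''(1) = 4 > 0 → local minimum

Critical points: x = -3 (local maximum); x = 1 (local minimum)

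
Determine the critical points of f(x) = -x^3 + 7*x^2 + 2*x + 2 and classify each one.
f'(x) = -3*x^2 + 14*x + 2

Solve f'(x) = 0:
  3*x^2 - 14*x - 2 = 0 has no rational roots; quadratic formula: x = (14 ± √220)/6.
  ⇒ x = 7/3 - sqrt(55)/3 ≈ -0.1387, 7/3 + sqrt(55)/3 ≈ 4.8054

f''(x) = 14 - 6*x
Second-derivative test at each critical point:
  f''(-0.1387) = 14.8324 > 0 → local minimum
  f''(4.8054) = -14.8324 < 0 → local maximum

Critical points: x = 7/3 - sqrt(55)/3 ≈ -0.1387 (local minimum); x = 7/3 + sqrt(55)/3 ≈ 4.8054 (local maximum)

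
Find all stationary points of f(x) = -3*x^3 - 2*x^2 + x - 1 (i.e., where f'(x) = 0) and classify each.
f'(x) = -9*x^2 - 4*x + 1

Solve f'(x) = 0:
  9*x^2 + 4*x - 1 = 0 has no rational roots; quadratic formula: x = (-4 ± √52)/18.
  ⇒ x = -sqrt(13)/9 - 2/9 ≈ -0.6228, -2/9 + sqrt(13)/9 ≈ 0.1784

f''(x) = -18*x - 4
Second-derivative test at each critical point:
  f''(-0.6228) = 7.2111 > 0 → local minimum
  f''(0.1784) = -7.2111 < 0 → local maximum

Critical points: x = -sqrt(13)/9 - 2/9 ≈ -0.6228 (local minimum); x = -2/9 + sqrt(13)/9 ≈ 0.1784 (local maximum)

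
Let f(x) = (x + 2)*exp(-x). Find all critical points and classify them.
f'(x) = (-x - 1)*exp(-x)

Solve f'(x) = 0:
  f'(x) = (-x - 1)·exp(-x) and exp(-x) > 0 for every x, so f'(x) = 0 ⇔ -x - 1 = 0.
  -x - 1 = 0.
  ⇒ x = -1

f''(x) = x*exp(-x)
Second-derivative test at each critical point:
  f''(-1) = -2.7183 < 0 → local maximum

Critical points: x = -1 (local maximum)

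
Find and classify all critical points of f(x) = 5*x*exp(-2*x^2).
f'(x) = 5*(1 - 4*x^2)*exp(-2*x^2)

Solve f'(x) = 0:
  f'(x) = (5 - 20*x^2)·exp(-2*x^2) and exp(-2*x^2) > 0 for every x, so f'(x) = 0 ⇔ 5 - 20*x^2 = 0.
  Factor: 5 - 20*x^2 = -5*(2*x - 1)*(2*x + 1) = 0.
  ⇒ x = -1/2, 1/2

f''(x) = (80*x^3 - 60*x)*exp(-2*x^2)
Second-derivative test at each critical point:
  f''(-1/2) = 12.1306 > 0 → local minimum
  f''(1/2) = -12.1306 < 0 → local maximum

Critical points: x = -1/2 (local minimum); x = 1/2 (local maximum)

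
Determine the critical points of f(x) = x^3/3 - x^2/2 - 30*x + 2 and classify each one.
f'(x) = x^2 - x - 30

Solve f'(x) = 0:
  Factor: x^2 - x - 30 = (x - 6)*(x + 5) = 0.
  ⇒ x = -5, 6

f''(x) = 2*x - 1
Second-derivative test at each critical point:
  f''(-5) = -11 < 0 → local maximum
  f''(6) = 11 > 0 → local minimum

Critical points: x = -5 (local maximum); x = 6 (local minimum)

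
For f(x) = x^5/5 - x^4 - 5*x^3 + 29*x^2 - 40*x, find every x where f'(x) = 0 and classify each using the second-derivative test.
f'(x) = x^4 - 4*x^3 - 15*x^2 + 58*x - 40

Solve f'(x) = 0:
  Factor: x^4 - 4*x^3 - 15*x^2 + 58*x - 40 = (x - 5)*(x - 2)*(x - 1)*(x + 4) = 0.
  ⇒ x = -4, 1, 2, 5

f''(x) = 4*x^3 - 12*x^2 - 30*x + 58
Second-derivative test at each critical point:
  f''(-4) = -270 < 0 → local maximum
  f''(1) = 20 > 0 → local minimum
  f''(2) = -18 < 0 → local maximum
  f''(5) = 108 > 0 → local minimum

Critical points: x = -4 (local maximum); x = 1 (local minimum); x = 2 (local maximum); x = 5 (local minimum)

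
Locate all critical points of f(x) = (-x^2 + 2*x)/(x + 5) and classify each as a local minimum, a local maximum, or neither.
f'(x) = (-x^2 - 10*x + 10)/(x^2 + 10*x + 25)

Solve f'(x) = 0:
  f'(x) = -(x^2 + 10*x - 10)/(x + 5)^2; the denominator is positive wherever f is defined, so f'(x) = 0 ⇔ -x^2 - 10*x + 10 = 0.
  x^2 + 10*x - 10 = 0 has no rational roots; quadratic formula: x = (-10 ± √140)/2.
  ⇒ x = -sqrt(35) - 5 ≈ -10.9161, -5 + sqrt(35) ≈ 0.9161

f''(x) = -70/(x^3 + 15*x^2 + 75*x + 125)
Second-derivative test at each critical point:
  f''(-10.9161) = 0.3381 > 0 → local minimum
  f''(0.9161) = -0.3381 < 0 → local maximum

Critical points: x = -sqrt(35) - 5 ≈ -10.9161 (local minimum); x = -5 + sqrt(35) ≈ 0.9161 (local maximum)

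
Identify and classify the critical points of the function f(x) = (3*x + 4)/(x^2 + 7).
f'(x) = (-3*x^2 - 8*x + 21)/(x^4 + 14*x^2 + 49)

Solve f'(x) = 0:
  f'(x) = -(3*x^2 + 8*x - 21)/(x^2 + 7)^2; the denominator is positive wherever f is defined, so f'(x) = 0 ⇔ -3*x^2 - 8*x + 21 = 0.
  3*x^2 + 8*x - 21 = 0 has no rational roots; quadratic formula: x = (-8 ± √316)/6.
  ⇒ x = -sqrt(79)/3 - 4/3 ≈ -4.2961, -4/3 + sqrt(79)/3 ≈ 1.6294

f''(x) = 2*(4*x^2*(3*x + 4) - (9*x + 4)*(x^2 + 7))/(x^2 + 7)^3
Second-derivative test at each critical point:
  f''(-4.2961) = 0.0274 > 0 → local minimum
  f''(1.6294) = -0.1907 < 0 → local maximum

Critical points: x = -sqrt(79)/3 - 4/3 ≈ -4.2961 (local minimum); x = -4/3 + sqrt(79)/3 ≈ 1.6294 (local maximum)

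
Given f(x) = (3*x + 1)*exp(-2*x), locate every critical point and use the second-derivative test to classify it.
f'(x) = (1 - 6*x)*exp(-2*x)

Solve f'(x) = 0:
  f'(x) = (1 - 6*x)·exp(-2*x) and exp(-2*x) > 0 for every x, so f'(x) = 0 ⇔ 1 - 6*x = 0.
  1 - 6*x = 0.
  ⇒ x = 1/6

f''(x) = 4*(3*x - 2)*exp(-2*x)
Second-derivative test at each critical point:
  f''(1/6) = -4.2992 < 0 → local maximum

Critical points: x = 1/6 (local maximum)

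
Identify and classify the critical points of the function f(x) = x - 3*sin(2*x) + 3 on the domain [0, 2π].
f'(x) = 1 - 6*cos(2*x)

Solve f'(x) = 0 on [0, 2π]:
  f'(x) = 0 ⇔ cos(2*x) = 1/6, i.e. 2*x = ±arccos(1/6) + 2nπ; keep the solutions lying in [0, 2π].
  ⇒ x = acos(1/6)/2 ≈ 0.7017, pi - acos(1/6)/2 ≈ 2.4399, acos(1/6)/2 + pi ≈ 3.8433, -acos(1/6)/2 + 2*pi ≈ 5.5815

f''(x) = 12*sin(2*x)
Second-derivative test at each critical point:
  f''(0.7017) = 11.8322 > 0 → local minimum
  f''(2.4399) = -11.8322 < 0 → local maximum
  f''(3.8433) = 11.8322 > 0 → local minimum
  f''(5.5815) = -11.8322 < 0 → local maximum

Critical points: x = acos(1/6)/2 ≈ 0.7017 (local minimum); x = pi - acos(1/6)/2 ≈ 2.4399 (local maximum); x = acos(1/6)/2 + pi ≈ 3.8433 (local minimum); x = -acos(1/6)/2 + 2*pi ≈ 5.5815 (local maximum)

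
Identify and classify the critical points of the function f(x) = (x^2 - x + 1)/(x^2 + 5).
f'(x) = (x^2 + 8*x - 5)/(x^4 + 10*x^2 + 25)

Solve f'(x) = 0:
  f'(x) = (x^2 + 8*x - 5)/(x^2 + 5)^2; the denominator is positive wherever f is defined, so f'(x) = 0 ⇔ x^2 + 8*x - 5 = 0.
  x^2 + 8*x - 5 = 0 has no rational roots; quadratic formula: x = (-8 ± √84)/2.
  ⇒ x = -sqrt(21) - 4 ≈ -8.5826, -4 + sqrt(21) ≈ 0.5826

f''(x) = 2*(-x^3 - 12*x^2 + 15*x + 20)/(x^6 + 15*x^4 + 75*x^2 + 125)
Second-derivative test at each critical point:
  f''(-8.5826) = -0.0015 < 0 → local maximum
  f''(0.5826) = 0.3215 > 0 → local minimum

Critical points: x = -sqrt(21) - 4 ≈ -8.5826 (local maximum); x = -4 + sqrt(21) ≈ 0.5826 (local minimum)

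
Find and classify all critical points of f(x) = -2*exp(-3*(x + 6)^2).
f'(x) = 12*(x + 6)*exp(-3*(x + 6)^2)

Solve f'(x) = 0:
  f'(x) = (12*x + 72)·exp(-3*(x + 6)^2) and exp(-3*(x + 6)^2) > 0 for every x, so f'(x) = 0 ⇔ 12*x + 72 = 0.
  Factor: 12*x + 72 = 12*(x + 6) = 0.
  ⇒ x = -6

f''(x) = 12*(1 - 6*(x + 6)^2)*exp(-3*(x + 6)^2)
Second-derivative test at each critical point:
  f''(-6) = 12 > 0 → local minimum

Critical points: x = -6 (local minimum)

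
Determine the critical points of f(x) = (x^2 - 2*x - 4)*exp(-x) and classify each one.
f'(x) = (-x^2 + 4*x + 2)*exp(-x)

Solve f'(x) = 0:
  f'(x) = (-x^2 + 4*x + 2)·exp(-x) and exp(-x) > 0 for every x, so f'(x) = 0 ⇔ -x^2 + 4*x + 2 = 0.
  x^2 - 4*x - 2 = 0 has no rational roots; quadratic formula: x = (4 ± √24)/2.
  ⇒ x = 2 - sqrt(6) ≈ -0.4495, 2 + sqrt(6) ≈ 4.4495

f''(x) = (x^2 - 6*x + 2)*exp(-x)
Second-derivative test at each critical point:
  f''(-0.4495) = 7.6792 > 0 → local minimum
  f''(4.4495) = -0.0572 < 0 → local maximum

Critical points: x = 2 - sqrt(6) ≈ -0.4495 (local minimum); x = 2 + sqrt(6) ≈ 4.4495 (local maximum)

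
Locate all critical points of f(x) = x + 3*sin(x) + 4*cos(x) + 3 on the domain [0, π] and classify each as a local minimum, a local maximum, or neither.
f'(x) = -4*sin(x) + 3*cos(x) + 1

Solve f'(x) = 0 on [0, π]:
  f'(x) = 0 ⇔ -4*sin(x) + 3*cos(x) = -1. Write the left side as R·cos(x + φ) with R = √(3² + 4²) = 5, cos φ = 3/5, sin φ = 4/5; then cos(x + φ) = -1/5. Solve for x and keep the solutions lying in [0, π].
  ⇒ x = atan((4 + 6*sqrt(6))/(-3 + 8*sqrt(6))) ≈ 0.8449

f''(x) = -3*sin(x) - 4*cos(x)
Second-derivative test at each critical point:
  f''(0.8449) = -4.8990 < 0 → local maximum

Critical points: x = atan((4 + 6*sqrt(6))/(-3 + 8*sqrt(6))) ≈ 0.8449 (local maximum)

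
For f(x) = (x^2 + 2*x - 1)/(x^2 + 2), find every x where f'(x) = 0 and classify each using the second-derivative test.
f'(x) = 2*(-x^2 + 3*x + 2)/(x^4 + 4*x^2 + 4)

Solve f'(x) = 0:
  f'(x) = -2*(x^2 - 3*x - 2)/(x^2 + 2)^2; the denominator is positive wherever f is defined, so f'(x) = 0 ⇔ -2*x^2 + 6*x + 4 = 0.
  Factor: -2*x^2 + 6*x + 4 = -2*(x^2 - 3*x - 2); x^2 - 3*x - 2 = 0 has no rational roots; quadratic formula: x = (3 ± √17)/2.
  ⇒ x = 3/2 - sqrt(17)/2 ≈ -0.5616, 3/2 + sqrt(17)/2 ≈ 3.5616

f''(x) = 2*(2*x^3 - 9*x^2 - 12*x + 6)/(x^6 + 6*x^4 + 12*x^2 + 8)
Second-derivative test at each critical point:
  f''(-0.5616) = 1.5382 > 0 → local minimum
  f''(3.5616) = -0.0382 < 0 → local maximum

Critical points: x = 3/2 - sqrt(17)/2 ≈ -0.5616 (local minimum); x = 3/2 + sqrt(17)/2 ≈ 3.5616 (local maximum)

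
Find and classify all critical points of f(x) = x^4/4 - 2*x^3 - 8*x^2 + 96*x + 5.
f'(x) = x^3 - 6*x^2 - 16*x + 96

Solve f'(x) = 0:
  Factor: x^3 - 6*x^2 - 16*x + 96 = (x - 6)*(x - 4)*(x + 4) = 0.
  ⇒ x = -4, 4, 6

f''(x) = 3*x^2 - 12*x - 16
Second-derivative test at each critical point:
  f''(-4) = 80 > 0 → local minimum
  f''(4) = -16 < 0 → local maximum
  f''(6) = 20 > 0 → local minimum

Critical points: x = -4 (local minimum); x = 4 (local maximum); x = 6 (local minimum)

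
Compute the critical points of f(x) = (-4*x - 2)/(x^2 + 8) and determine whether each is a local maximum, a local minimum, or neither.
f'(x) = 4*(x^2 + x - 8)/(x^4 + 16*x^2 + 64)

Solve f'(x) = 0:
  f'(x) = 4*(x^2 + x - 8)/(x^2 + 8)^2; the denominator is positive wherever f is defined, so f'(x) = 0 ⇔ 4*x^2 + 4*x - 32 = 0.
  Factor: 4*x^2 + 4*x - 32 = 4*(x^2 + x - 8); x^2 + x - 8 = 0 has no rational roots; quadratic formula: x = (-1 ± √33)/2.
  ⇒ x = -sqrt(33)/2 - 1/2 ≈ -3.3723, -1/2 + sqrt(33)/2 ≈ 2.3723

f''(x) = 4*(-4*x^2*(2*x + 1) + (6*x + 1)*(x^2 + 8))/(x^2 + 8)^3
Second-derivative test at each critical point:
  f''(-3.3723) = -0.0612 < 0 → local maximum
  f''(2.3723) = 0.1237 > 0 → local minimum

Critical points: x = -sqrt(33)/2 - 1/2 ≈ -3.3723 (local maximum); x = -1/2 + sqrt(33)/2 ≈ 2.3723 (local minimum)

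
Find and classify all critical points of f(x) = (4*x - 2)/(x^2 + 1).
f'(x) = 4*(-x^2 + x + 1)/(x^4 + 2*x^2 + 1)

Solve f'(x) = 0:
  f'(x) = -4*(x^2 - x - 1)/(x^2 + 1)^2; the denominator is positive wherever f is defined, so f'(x) = 0 ⇔ -4*x^2 + 4*x + 4 = 0.
  Factor: -4*x^2 + 4*x + 4 = -4*(x^2 - x - 1); x^2 - x - 1 = 0 has no rational roots; quadratic formula: x = (1 ± √5)/2.
  ⇒ x = 1/2 - sqrt(5)/2 ≈ -0.6180, 1/2 + sqrt(5)/2 ≈ 1.6180

f''(x) = 4*(4*x^2*(2*x - 1) + (1 - 6*x)*(x^2 + 1))/(x^2 + 1)^3
Second-derivative test at each critical point:
  f''(-0.6180) = 4.6833 > 0 → local minimum
  f''(1.6180) = -0.6833 < 0 → local maximum

Critical points: x = 1/2 - sqrt(5)/2 ≈ -0.6180 (local minimum); x = 1/2 + sqrt(5)/2 ≈ 1.6180 (local maximum)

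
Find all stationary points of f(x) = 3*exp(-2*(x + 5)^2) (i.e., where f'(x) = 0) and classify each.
f'(x) = 12*(-x - 5)*exp(-2*(x + 5)^2)

Solve f'(x) = 0:
  f'(x) = (-12*x - 60)·exp(-2*(x + 5)^2) and exp(-2*(x + 5)^2) > 0 for every x, so f'(x) = 0 ⇔ -12*x - 60 = 0.
  Factor: -12*x - 60 = -12*(x + 5) = 0.
  ⇒ x = -5

f''(x) = 12*(4*(x + 5)^2 - 1)*exp(-2*(x + 5)^2)
Second-derivative test at each critical point:
  f''(-5) = -12 < 0 → local maximum

Critical points: x = -5 (local maximum)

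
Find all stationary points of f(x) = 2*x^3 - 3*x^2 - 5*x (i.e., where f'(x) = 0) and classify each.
f'(x) = 6*x^2 - 6*x - 5

Solve f'(x) = 0:
  6*x^2 - 6*x - 5 = 0 has no rational roots; quadratic formula: x = (6 ± √156)/12.
  ⇒ x = 1/2 - sqrt(39)/6 ≈ -0.5408, 1/2 + sqrt(39)/6 ≈ 1.5408

f''(x) = 12*x - 6
Second-derivative test at each critical point:
  f''(-0.5408) = -12.4900 < 0 → local maximum
  f''(1.5408) = 12.4900 > 0 → local minimum

Critical points: x = 1/2 - sqrt(39)/6 ≈ -0.5408 (local maximum); x = 1/2 + sqrt(39)/6 ≈ 1.5408 (local minimum)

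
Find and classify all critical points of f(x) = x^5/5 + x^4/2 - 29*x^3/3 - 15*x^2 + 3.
f'(x) = x*(x^3 + 2*x^2 - 29*x - 30)

Solve f'(x) = 0:
  Factor: x^4 + 2*x^3 - 29*x^2 - 30*x = x*(x - 5)*(x + 1)*(x + 6) = 0.
  ⇒ x = -6, -1, 0, 5

f''(x) = 4*x^3 + 6*x^2 - 58*x - 30
Second-derivative test at each critical point:
  f''(-6) = -330 < 0 → local maximum
  f''(-1) = 30 > 0 → local minimum
  f''(0) = -30 < 0 → local maximum
  f''(5) = 330 > 0 → local minimum

Critical points: x = -6 (local maximum); x = -1 (local minimum); x = 0 (local maximum); x = 5 (local minimum)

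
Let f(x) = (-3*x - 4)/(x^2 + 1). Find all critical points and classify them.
f'(x) = (3*x^2 + 8*x - 3)/(x^4 + 2*x^2 + 1)

Solve f'(x) = 0:
  f'(x) = (x + 3)*(3*x - 1)/(x^2 + 1)^2; the denominator is positive wherever f is defined, so f'(x) = 0 ⇔ 3*x^2 + 8*x - 3 = 0.
  Factor: 3*x^2 + 8*x - 3 = (x + 3)*(3*x - 1) = 0.
  ⇒ x = -3, 1/3

f''(x) = 2*(-4*x^2*(3*x + 4) + (9*x + 4)*(x^2 + 1))/(x^2 + 1)^3
Second-derivative test at each critical point:
  f''(-3) = -1/10 < 0 → local maximum
  f''(1/3) = 81/10 > 0 → local minimum

Critical points: x = -3 (local maximum); x = 1/3 (local minimum)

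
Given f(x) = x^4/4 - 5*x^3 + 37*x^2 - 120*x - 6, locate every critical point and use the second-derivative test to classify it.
f'(x) = x^3 - 15*x^2 + 74*x - 120

Solve f'(x) = 0:
  Factor: x^3 - 15*x^2 + 74*x - 120 = (x - 6)*(x - 5)*(x - 4) = 0.
  ⇒ x = 4, 5, 6

f''(x) = 3*x^2 - 30*x + 74
Second-derivative test at each critical point:
  f''(4) = 2 > 0 → local minimum
  f''(5) = -1 < 0 → local maximum
  f''(6) = 2 > 0 → local minimum

Critical points: x = 4 (local minimum); x = 5 (local maximum); x = 6 (local minimum)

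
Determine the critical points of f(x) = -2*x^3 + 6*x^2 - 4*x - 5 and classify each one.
f'(x) = -6*x^2 + 12*x - 4

Solve f'(x) = 0:
  Factor: -6*x^2 + 12*x - 4 = -2*(3*x^2 - 6*x + 2); 3*x^2 - 6*x + 2 = 0 has no rational roots; quadratic formula: x = (6 ± √12)/6.
  ⇒ x = 1 - sqrt(3)/3 ≈ 0.4226, sqrt(3)/3 + 1 ≈ 1.5774

f''(x) = 12 - 12*x
Second-derivative test at each critical point:
  f''(0.4226) = 6.9282 > 0 → local minimum
  f''(1.5774) = -6.9282 < 0 → local maximum

Critical points: x = 1 - sqrt(3)/3 ≈ 0.4226 (local minimum); x = sqrt(3)/3 + 1 ≈ 1.5774 (local maximum)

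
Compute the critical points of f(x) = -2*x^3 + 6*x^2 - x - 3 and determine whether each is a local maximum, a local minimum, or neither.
f'(x) = -6*x^2 + 12*x - 1

Solve f'(x) = 0:
  6*x^2 - 12*x + 1 = 0 has no rational roots; quadratic formula: x = (12 ± √120)/12.
  ⇒ x = 1 - sqrt(30)/6 ≈ 0.0871, sqrt(30)/6 + 1 ≈ 1.9129

f''(x) = 12 - 12*x
Second-derivative test at each critical point:
  f''(0.0871) = 10.9545 > 0 → local minimum
  f''(1.9129) = -10.9545 < 0 → local maximum

Critical points: x = 1 - sqrt(30)/6 ≈ 0.0871 (local minimum); x = sqrt(30)/6 + 1 ≈ 1.9129 (local maximum)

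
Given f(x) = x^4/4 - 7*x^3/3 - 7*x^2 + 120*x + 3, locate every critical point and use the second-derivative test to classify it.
f'(x) = x^3 - 7*x^2 - 14*x + 120

Solve f'(x) = 0:
  Factor: x^3 - 7*x^2 - 14*x + 120 = (x - 6)*(x - 5)*(x + 4) = 0.
  ⇒ x = -4, 5, 6

f''(x) = 3*x^2 - 14*x - 14
Second-derivative test at each critical point:
  f''(-4) = 90 > 0 → local minimum
  f''(5) = -9 < 0 → local maximum
  f''(6) = 10 > 0 → local minimum

Critical points: x = -4 (local minimum); x = 5 (local maximum); x = 6 (local minimum)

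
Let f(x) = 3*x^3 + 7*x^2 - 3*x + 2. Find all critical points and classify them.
f'(x) = 9*x^2 + 14*x - 3

Solve f'(x) = 0:
  9*x^2 + 14*x - 3 = 0 has no rational roots; quadratic formula: x = (-14 ± √304)/18.
  ⇒ x = -2*sqrt(19)/9 - 7/9 ≈ -1.7464, -7/9 + 2*sqrt(19)/9 ≈ 0.1909

f''(x) = 18*x + 14
Second-derivative test at each critical point:
  f''(-1.7464) = -17.4356 < 0 → local maximum
  f''(0.1909) = 17.4356 > 0 → local minimum

Critical points: x = -2*sqrt(19)/9 - 7/9 ≈ -1.7464 (local maximum); x = -7/9 + 2*sqrt(19)/9 ≈ 0.1909 (local minimum)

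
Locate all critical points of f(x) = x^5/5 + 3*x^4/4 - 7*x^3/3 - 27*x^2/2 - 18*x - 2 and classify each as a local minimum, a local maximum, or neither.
f'(x) = x^4 + 3*x^3 - 7*x^2 - 27*x - 18

Solve f'(x) = 0:
  Factor: x^4 + 3*x^3 - 7*x^2 - 27*x - 18 = (x - 3)*(x + 1)*(x + 2)*(x + 3) = 0.
  ⇒ x = -3, -2, -1, 3

f''(x) = 4*x^3 + 9*x^2 - 14*x - 27
Second-derivative test at each critical point:
  f''(-3) = -12 < 0 → local maximum
  f''(-2) = 5 > 0 → local minimum
  f''(-1) = -8 < 0 → local maximum
  f''(3) = 120 > 0 → local minimum

Critical points: x = -3 (local maximum); x = -2 (local minimum); x = -1 (local maximum); x = 3 (local minimum)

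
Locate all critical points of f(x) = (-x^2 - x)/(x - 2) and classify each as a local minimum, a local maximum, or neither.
f'(x) = (-x^2 + 4*x + 2)/(x^2 - 4*x + 4)

Solve f'(x) = 0:
  f'(x) = -(x^2 - 4*x - 2)/(x - 2)^2; the denominator is positive wherever f is defined, so f'(x) = 0 ⇔ -x^2 + 4*x + 2 = 0.
  x^2 - 4*x - 2 = 0 has no rational roots; quadratic formula: x = (4 ± √24)/2.
  ⇒ x = 2 - sqrt(6) ≈ -0.4495, 2 + sqrt(6) ≈ 4.4495

f''(x) = -12/(x^3 - 6*x^2 + 12*x - 8)
Second-derivative test at each critical point:
  f''(-0.4495) = 0.8165 > 0 → local minimum
  f''(4.4495) = -0.8165 < 0 → local maximum

Critical points: x = 2 - sqrt(6) ≈ -0.4495 (local minimum); x = 2 + sqrt(6) ≈ 4.4495 (local maximum)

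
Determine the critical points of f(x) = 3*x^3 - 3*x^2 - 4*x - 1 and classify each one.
f'(x) = 9*x^2 - 6*x - 4

Solve f'(x) = 0:
  9*x^2 - 6*x - 4 = 0 has no rational roots; quadratic formula: x = (6 ± √180)/18.
  ⇒ x = 1/3 - sqrt(5)/3 ≈ -0.4120, 1/3 + sqrt(5)/3 ≈ 1.0787

f''(x) = 18*x - 6
Second-derivative test at each critical point:
  f''(-0.4120) = -13.4164 < 0 → local maximum
  f''(1.0787) = 13.4164 > 0 → local minimum

Critical points: x = 1/3 - sqrt(5)/3 ≈ -0.4120 (local maximum); x = 1/3 + sqrt(5)/3 ≈ 1.0787 (local minimum)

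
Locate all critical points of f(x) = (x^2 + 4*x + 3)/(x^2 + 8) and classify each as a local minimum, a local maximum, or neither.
f'(x) = 2*(-2*x^2 + 5*x + 16)/(x^4 + 16*x^2 + 64)

Solve f'(x) = 0:
  f'(x) = -2*(2*x^2 - 5*x - 16)/(x^2 + 8)^2; the denominator is positive wherever f is defined, so f'(x) = 0 ⇔ -4*x^2 + 10*x + 32 = 0.
  Factor: -4*x^2 + 10*x + 32 = -2*(2*x^2 - 5*x - 16); 2*x^2 - 5*x - 16 = 0 has no rational roots; quadratic formula: x = (5 ± √153)/4.
  ⇒ x = 5/4 - 3*sqrt(17)/4 ≈ -1.8423, 5/4 + 3*sqrt(17)/4 ≈ 4.3423

f''(x) = 2*(4*x^3 - 15*x^2 - 96*x + 40)/(x^6 + 24*x^4 + 192*x^2 + 512)
Second-derivative test at each critical point:
  f''(-1.8423) = 0.1906 > 0 → local minimum
  f''(4.3423) = -0.0343 < 0 → local maximum

Critical points: x = 5/4 - 3*sqrt(17)/4 ≈ -1.8423 (local minimum); x = 5/4 + 3*sqrt(17)/4 ≈ 4.3423 (local maximum)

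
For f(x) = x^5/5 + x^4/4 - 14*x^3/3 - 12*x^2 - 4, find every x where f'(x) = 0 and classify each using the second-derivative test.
f'(x) = x*(x^3 + x^2 - 14*x - 24)

Solve f'(x) = 0:
  Factor: x^4 + x^3 - 14*x^2 - 24*x = x*(x - 4)*(x + 2)*(x + 3) = 0.
  ⇒ x = -3, -2, 0, 4

f''(x) = 4*x^3 + 3*x^2 - 28*x - 24
Second-derivative test at each critical point:
  f''(-3) = -21 < 0 → local maximum
  f''(-2) = 12 > 0 → local minimum
  f''(0) = -24 < 0 → local maximum
  f''(4) = 168 > 0 → local minimum

Critical points: x = -3 (local maximum); x = -2 (local minimum); x = 0 (local maximum); x = 4 (local minimum)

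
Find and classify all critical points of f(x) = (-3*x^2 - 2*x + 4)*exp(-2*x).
f'(x) = 2*(3*x^2 - x - 5)*exp(-2*x)

Solve f'(x) = 0:
  f'(x) = (6*x^2 - 2*x - 10)·exp(-2*x) and exp(-2*x) > 0 for every x, so f'(x) = 0 ⇔ 6*x^2 - 2*x - 10 = 0.
  Factor: 6*x^2 - 2*x - 10 = 2*(3*x^2 - x - 5); 3*x^2 - x - 5 = 0 has no rational roots; quadratic formula: x = (1 ± √61)/6.
  ⇒ x = 1/6 - sqrt(61)/6 ≈ -1.1350, 1/6 + sqrt(61)/6 ≈ 1.4684

f''(x) = 2*(-6*x^2 + 8*x + 9)*exp(-2*x)
Second-derivative test at each critical point:
  f''(-1.1350) = -151.2097 < 0 → local maximum
  f''(1.4684) = 0.8285 > 0 → local minimum

Critical points: x = 1/6 - sqrt(61)/6 ≈ -1.1350 (local maximum); x = 1/6 + sqrt(61)/6 ≈ 1.4684 (local minimum)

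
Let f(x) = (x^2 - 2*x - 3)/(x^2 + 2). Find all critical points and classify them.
f'(x) = 2*(x^2 + 5*x - 2)/(x^4 + 4*x^2 + 4)

Solve f'(x) = 0:
  f'(x) = 2*(x^2 + 5*x - 2)/(x^2 + 2)^2; the denominator is positive wherever f is defined, so f'(x) = 0 ⇔ 2*x^2 + 10*x - 4 = 0.
  Factor: 2*x^2 + 10*x - 4 = 2*(x^2 + 5*x - 2); x^2 + 5*x - 2 = 0 has no rational roots; quadratic formula: x = (-5 ± √33)/2.
  ⇒ x = -sqrt(33)/2 - 5/2 ≈ -5.3723, -5/2 + sqrt(33)/2 ≈ 0.3723

f''(x) = 2*(-2*x^3 - 15*x^2 + 12*x + 10)/(x^6 + 6*x^4 + 12*x^2 + 8)
Second-derivative test at each critical point:
  f''(-5.3723) = -0.0121 < 0 → local maximum
  f''(0.3723) = 2.5121 > 0 → local minimum

Critical points: x = -sqrt(33)/2 - 5/2 ≈ -5.3723 (local maximum); x = -5/2 + sqrt(33)/2 ≈ 0.3723 (local minimum)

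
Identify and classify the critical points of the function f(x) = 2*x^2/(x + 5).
f'(x) = 2*x*(x + 10)/(x^2 + 10*x + 25)

Solve f'(x) = 0:
  f'(x) = 2*x*(x + 10)/(x + 5)^2; the denominator is positive wherever f is defined, so f'(x) = 0 ⇔ 2*x^2 + 20*x = 0.
  Factor: 2*x^2 + 20*x = 2*x*(x + 10) = 0.
  ⇒ x = -10, 0

f''(x) = 100/(x^3 + 15*x^2 + 75*x + 125)
Second-derivative test at each critical point:
  f''(-10) = -4/5 < 0 → local maximum
  f''(0) = 4/5 > 0 → local minimum

Critical points: x = -10 (local maximum); x = 0 (local minimum)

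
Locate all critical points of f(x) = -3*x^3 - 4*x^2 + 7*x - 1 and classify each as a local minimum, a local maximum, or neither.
f'(x) = -9*x^2 - 8*x + 7

Solve f'(x) = 0:
  9*x^2 + 8*x - 7 = 0 has no rational roots; quadratic formula: x = (-8 ± √316)/18.
  ⇒ x = -sqrt(79)/9 - 4/9 ≈ -1.4320, -4/9 + sqrt(79)/9 ≈ 0.5431

f''(x) = -18*x - 8
Second-derivative test at each critical point:
  f''(-1.4320) = 17.7764 > 0 → local minimum
  f''(0.5431) = -17.7764 < 0 → local maximum

Critical points: x = -sqrt(79)/9 - 4/9 ≈ -1.4320 (local minimum); x = -4/9 + sqrt(79)/9 ≈ 0.5431 (local maximum)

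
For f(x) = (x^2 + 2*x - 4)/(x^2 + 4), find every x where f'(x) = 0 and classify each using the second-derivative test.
f'(x) = 2*(-x^2 + 8*x + 4)/(x^4 + 8*x^2 + 16)

Solve f'(x) = 0:
  f'(x) = -2*(x^2 - 8*x - 4)/(x^2 + 4)^2; the denominator is positive wherever f is defined, so f'(x) = 0 ⇔ -2*x^2 + 16*x + 8 = 0.
  Factor: -2*x^2 + 16*x + 8 = -2*(x^2 - 8*x - 4); x^2 - 8*x - 4 = 0 has no rational roots; quadratic formula: x = (8 ± √80)/2.
  ⇒ x = 4 - 2*sqrt(5) ≈ -0.4721, 4 + 2*sqrt(5) ≈ 8.4721

f''(x) = 4*(x^3 - 12*x^2 - 12*x + 16)/(x^6 + 12*x^4 + 48*x^2 + 64)
Second-derivative test at each critical point:
  f''(-0.4721) = 1.0031 > 0 → local minimum
  f''(8.4721) = -0.0031 < 0 → local maximum

Critical points: x = 4 - 2*sqrt(5) ≈ -0.4721 (local minimum); x = 4 + 2*sqrt(5) ≈ 8.4721 (local maximum)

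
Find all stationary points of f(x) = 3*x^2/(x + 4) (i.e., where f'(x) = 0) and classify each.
f'(x) = 3*x*(x + 8)/(x^2 + 8*x + 16)

Solve f'(x) = 0:
  f'(x) = 3*x*(x + 8)/(x + 4)^2; the denominator is positive wherever f is defined, so f'(x) = 0 ⇔ 3*x^2 + 24*x = 0.
  Factor: 3*x^2 + 24*x = 3*x*(x + 8) = 0.
  ⇒ x = -8, 0

f''(x) = 96/(x^3 + 12*x^2 + 48*x + 64)
Second-derivative test at each critical point:
  f''(-8) = -3/2 < 0 → local maximum
  f''(0) = 3/2 > 0 → local minimum

Critical points: x = -8 (local maximum); x = 0 (local minimum)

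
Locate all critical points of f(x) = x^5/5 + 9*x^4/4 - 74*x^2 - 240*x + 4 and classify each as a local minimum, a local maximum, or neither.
f'(x) = x^4 + 9*x^3 - 148*x - 240

Solve f'(x) = 0:
  Factor: x^4 + 9*x^3 - 148*x - 240 = (x - 4)*(x + 2)*(x + 5)*(x + 6) = 0.
  ⇒ x = -6, -5, -2, 4

f''(x) = 4*x^3 + 27*x^2 - 148
Second-derivative test at each critical point:
  f''(-6) = -40 < 0 → local maximum
  f''(-5) = 27 > 0 → local minimum
  f''(-2) = -72 < 0 → local maximum
  f''(4) = 540 > 0 → local minimum

Critical points: x = -6 (local maximum); x = -5 (local minimum); x = -2 (local maximum); x = 4 (local minimum)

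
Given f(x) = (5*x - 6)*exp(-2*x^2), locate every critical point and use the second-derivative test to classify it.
f'(x) = (-4*x*(5*x - 6) + 5)*exp(-2*x^2)

Solve f'(x) = 0:
  f'(x) = (-20*x^2 + 24*x + 5)·exp(-2*x^2) and exp(-2*x^2) > 0 for every x, so f'(x) = 0 ⇔ -20*x^2 + 24*x + 5 = 0.
  20*x^2 - 24*x - 5 = 0 has no rational roots; quadratic formula: x = (24 ± √976)/40.
  ⇒ x = 3/5 - sqrt(61)/10 ≈ -0.1810, 3/5 + sqrt(61)/10 ≈ 1.3810

f''(x) = 4*(4*x^2*(5*x - 6) - 15*x + 6)*exp(-2*x^2)
Second-derivative test at each critical point:
  f''(-0.1810) = 29.2591 > 0 → local minimum
  f''(1.3810) = -0.6889 < 0 → local maximum

Critical points: x = 3/5 - sqrt(61)/10 ≈ -0.1810 (local minimum); x = 3/5 + sqrt(61)/10 ≈ 1.3810 (local maximum)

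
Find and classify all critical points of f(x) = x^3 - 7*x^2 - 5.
f'(x) = x*(3*x - 14)

Solve f'(x) = 0:
  Factor: 3*x^2 - 14*x = x*(3*x - 14) = 0.
  ⇒ x = 0, 14/3

f''(x) = 6*x - 14
Second-derivative test at each critical point:
  f''(0) = -14 < 0 → local maximum
  f''(14/3) = 14 > 0 → local minimum

Critical points: x = 0 (local maximum); x = 14/3 (local minimum)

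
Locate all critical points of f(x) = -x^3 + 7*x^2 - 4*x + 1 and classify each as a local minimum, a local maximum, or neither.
f'(x) = -3*x^2 + 14*x - 4

Solve f'(x) = 0:
  3*x^2 - 14*x + 4 = 0 has no rational roots; quadratic formula: x = (14 ± √148)/6.
  ⇒ x = 7/3 - sqrt(37)/3 ≈ 0.3057, sqrt(37)/3 + 7/3 ≈ 4.3609

f''(x) = 14 - 6*x
Second-derivative test at each critical point:
  f''(0.3057) = 12.1655 > 0 → local minimum
  f''(4.3609) = -12.1655 < 0 → local maximum

Critical points: x = 7/3 - sqrt(37)/3 ≈ 0.3057 (local minimum); x = sqrt(37)/3 + 7/3 ≈ 4.3609 (local maximum)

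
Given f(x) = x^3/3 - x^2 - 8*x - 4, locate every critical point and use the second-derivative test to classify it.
f'(x) = x^2 - 2*x - 8

Solve f'(x) = 0:
  Factor: x^2 - 2*x - 8 = (x - 4)*(x + 2) = 0.
  ⇒ x = -2, 4

f''(x) = 2*x - 2
Second-derivative test at each critical point:
  f''(-2) = -6 < 0 → local maximum
  f''(4) = 6 > 0 → local minimum

Critical points: x = -2 (local maximum); x = 4 (local minimum)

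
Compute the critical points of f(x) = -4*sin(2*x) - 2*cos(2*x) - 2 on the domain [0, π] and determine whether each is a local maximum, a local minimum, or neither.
f'(x) = 4*sin(2*x) - 8*cos(2*x)

Solve f'(x) = 0 on [0, π]:
  f'(x) = 0 ⇔ -4*cos(2*x) = -2*sin(2*x) ⇔ tan(2*x) = 2, i.e. 2*x = arctan(2) + nπ; keep the solutions lying in [0, π].
  ⇒ x = atan(2)/2 ≈ 0.5536, atan(2)/2 + pi/2 ≈ 2.1244

f''(x) = 16*sin(2*x) + 8*cos(2*x)
Second-derivative test at each critical point:
  f''(0.5536) = 17.8885 > 0 → local minimum
  f''(2.1244) = -17.8885 < 0 → local maximum

Critical points: x = atan(2)/2 ≈ 0.5536 (local minimum); x = atan(2)/2 + pi/2 ≈ 2.1244 (local maximum)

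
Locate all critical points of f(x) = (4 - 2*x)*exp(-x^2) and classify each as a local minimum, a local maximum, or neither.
f'(x) = 2*(2*x*(x - 2) - 1)*exp(-x^2)

Solve f'(x) = 0:
  f'(x) = (4*x^2 - 8*x - 2)·exp(-x^2) and exp(-x^2) > 0 for every x, so f'(x) = 0 ⇔ 4*x^2 - 8*x - 2 = 0.
  Factor: 4*x^2 - 8*x - 2 = 2*(2*x^2 - 4*x - 1); 2*x^2 - 4*x - 1 = 0 has no rational roots; quadratic formula: x = (4 ± √24)/4.
  ⇒ x = 1 - sqrt(6)/2 ≈ -0.2247, 1 + sqrt(6)/2 ≈ 2.2247

f''(x) = 4*(2*x^2*(2 - x) + 3*x - 2)*exp(-x^2)
Second-derivative test at each critical point:
  f''(-0.2247) = -9.3154 < 0 → local maximum
  f''(2.2247) = 0.0694 > 0 → local minimum

Critical points: x = 1 - sqrt(6)/2 ≈ -0.2247 (local maximum); x = 1 + sqrt(6)/2 ≈ 2.2247 (local minimum)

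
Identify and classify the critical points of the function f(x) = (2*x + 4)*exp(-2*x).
f'(x) = 2*(-2*x - 3)*exp(-2*x)

Solve f'(x) = 0:
  f'(x) = (-4*x - 6)·exp(-2*x) and exp(-2*x) > 0 for every x, so f'(x) = 0 ⇔ -4*x - 6 = 0.
  Factor: -4*x - 6 = -2*(2*x + 3) = 0.
  ⇒ x = -3/2

f''(x) = 8*(x + 1)*exp(-2*x)
Second-derivative test at each critical point:
  f''(-3/2) = -80.3421 < 0 → local maximum

Critical points: x = -3/2 (local maximum)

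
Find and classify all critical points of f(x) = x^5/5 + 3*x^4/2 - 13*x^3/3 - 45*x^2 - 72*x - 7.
f'(x) = x^4 + 6*x^3 - 13*x^2 - 90*x - 72

Solve f'(x) = 0:
  Factor: x^4 + 6*x^3 - 13*x^2 - 90*x - 72 = (x - 4)*(x + 1)*(x + 3)*(x + 6) = 0.
  ⇒ x = -6, -3, -1, 4

f''(x) = 4*x^3 + 18*x^2 - 26*x - 90
Second-derivative test at each critical point:
  f''(-6) = -150 < 0 → local maximum
  f''(-3) = 42 > 0 → local minimum
  f''(-1) = -50 < 0 → local maximum
  f''(4) = 350 > 0 → local minimum

Critical points: x = -6 (local maximum); x = -3 (local minimum); x = -1 (local maximum); x = 4 (local minimum)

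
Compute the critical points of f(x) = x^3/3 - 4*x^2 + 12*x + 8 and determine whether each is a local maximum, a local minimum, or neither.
f'(x) = x^2 - 8*x + 12

Solve f'(x) = 0:
  Factor: x^2 - 8*x + 12 = (x - 6)*(x - 2) = 0.
  ⇒ x = 2, 6

f''(x) = 2*x - 8
Second-derivative test at each critical point:
  f''(2) = -4 < 0 → local maximum
  f''(6) = 4 > 0 → local minimum

Critical points: x = 2 (local maximum); x = 6 (local minimum)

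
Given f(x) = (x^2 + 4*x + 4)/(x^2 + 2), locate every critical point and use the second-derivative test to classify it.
f'(x) = 4*(-x^2 - x + 2)/(x^4 + 4*x^2 + 4)

Solve f'(x) = 0:
  f'(x) = -4*(x - 1)*(x + 2)/(x^2 + 2)^2; the denominator is positive wherever f is defined, so f'(x) = 0 ⇔ -4*x^2 - 4*x + 8 = 0.
  Factor: -4*x^2 - 4*x + 8 = -4*(x - 1)*(x + 2) = 0.
  ⇒ x = -2, 1

f''(x) = 4*(2*x^3 + 3*x^2 - 12*x - 2)/(x^6 + 6*x^4 + 12*x^2 + 8)
Second-derivative test at each critical point:
  f''(-2) = 1/3 > 0 → local minimum
  f''(1) = -4/3 < 0 → local maximum

Critical points: x = -2 (local minimum); x = 1 (local maximum)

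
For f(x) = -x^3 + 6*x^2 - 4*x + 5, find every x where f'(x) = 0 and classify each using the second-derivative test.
f'(x) = -3*x^2 + 12*x - 4

Solve f'(x) = 0:
  3*x^2 - 12*x + 4 = 0 has no rational roots; quadratic formula: x = (12 ± √96)/6.
  ⇒ x = 2 - 2*sqrt(6)/3 ≈ 0.3670, 2*sqrt(6)/3 + 2 ≈ 3.6330

f''(x) = 12 - 6*x
Second-derivative test at each critical point:
  f''(0.3670) = 9.7980 > 0 → local minimum
  f''(3.6330) = -9.7980 < 0 → local maximum

Critical points: x = 2 - 2*sqrt(6)/3 ≈ 0.3670 (local minimum); x = 2*sqrt(6)/3 + 2 ≈ 3.6330 (local maximum)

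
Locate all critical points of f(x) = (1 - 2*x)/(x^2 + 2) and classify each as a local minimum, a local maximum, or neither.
f'(x) = 2*(x^2 - x - 2)/(x^4 + 4*x^2 + 4)

Solve f'(x) = 0:
  f'(x) = 2*(x - 2)*(x + 1)/(x^2 + 2)^2; the denominator is positive wherever f is defined, so f'(x) = 0 ⇔ 2*x^2 - 2*x - 4 = 0.
  Factor: 2*x^2 - 2*x - 4 = 2*(x - 2)*(x + 1) = 0.
  ⇒ x = -1, 2

f''(x) = 2*(4*x^2*(1 - 2*x) + (6*x - 1)*(x^2 + 2))/(x^2 + 2)^3
Second-derivative test at each critical point:
  f''(-1) = -2/3 < 0 → local maximum
  f''(2) = 1/6 > 0 → local minimum

Critical points: x = -1 (local maximum); x = 2 (local minimum)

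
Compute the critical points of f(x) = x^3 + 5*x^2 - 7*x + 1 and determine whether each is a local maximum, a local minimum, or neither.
f'(x) = 3*x^2 + 10*x - 7

Solve f'(x) = 0:
  3*x^2 + 10*x - 7 = 0 has no rational roots; quadratic formula: x = (-10 ± √184)/6.
  ⇒ x = -sqrt(46)/3 - 5/3 ≈ -3.9274, -5/3 + sqrt(46)/3 ≈ 0.5941

f''(x) = 6*x + 10
Second-derivative test at each critical point:
  f''(-3.9274) = -13.5647 < 0 → local maximum
  f''(0.5941) = 13.5647 > 0 → local minimum

Critical points: x = -sqrt(46)/3 - 5/3 ≈ -3.9274 (local maximum); x = -5/3 + sqrt(46)/3 ≈ 0.5941 (local minimum)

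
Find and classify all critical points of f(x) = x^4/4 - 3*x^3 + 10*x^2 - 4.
f'(x) = x*(x^2 - 9*x + 20)

Solve f'(x) = 0:
  Factor: x^3 - 9*x^2 + 20*x = x*(x - 5)*(x - 4) = 0.
  ⇒ x = 0, 4, 5

f''(x) = 3*x^2 - 18*x + 20
Second-derivative test at each critical point:
  f''(0) = 20 > 0 → local minimum
  f''(4) = -4 < 0 → local maximum
  f''(5) = 5 > 0 → local minimum

Critical points: x = 0 (local minimum); x = 4 (local maximum); x = 5 (local minimum)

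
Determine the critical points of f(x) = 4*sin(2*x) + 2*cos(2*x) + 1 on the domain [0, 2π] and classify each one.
f'(x) = -4*sin(2*x) + 8*cos(2*x)

Solve f'(x) = 0 on [0, 2π]:
  f'(x) = 0 ⇔ 4*cos(2*x) = 2*sin(2*x) ⇔ tan(2*x) = 2, i.e. 2*x = arctan(2) + nπ; keep the solutions lying in [0, 2π].
  ⇒ x = atan(2)/2 ≈ 0.5536, atan(2)/2 + pi/2 ≈ 2.1244, atan(2)/2 + pi ≈ 3.6952, atan(2)/2 + 3*pi/2 ≈ 5.2660

f''(x) = -16*sin(2*x) - 8*cos(2*x)
Second-derivative test at each critical point:
  f''(0.5536) = -17.8885 < 0 → local maximum
  f''(2.1244) = 17.8885 > 0 → local minimum
  f''(3.6952) = -17.8885 < 0 → local maximum
  f''(5.2660) = 17.8885 > 0 → local minimum

Critical points: x = atan(2)/2 ≈ 0.5536 (local maximum); x = atan(2)/2 + pi/2 ≈ 2.1244 (local minimum); x = atan(2)/2 + pi ≈ 3.6952 (local maximum); x = atan(2)/2 + 3*pi/2 ≈ 5.2660 (local minimum)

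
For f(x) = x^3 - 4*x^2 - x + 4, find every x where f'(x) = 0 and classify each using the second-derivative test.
f'(x) = 3*x^2 - 8*x - 1

Solve f'(x) = 0:
  3*x^2 - 8*x - 1 = 0 has no rational roots; quadratic formula: x = (8 ± √76)/6.
  ⇒ x = 4/3 - sqrt(19)/3 ≈ -0.1196, 4/3 + sqrt(19)/3 ≈ 2.7863

f''(x) = 6*x - 8
Second-derivative test at each critical point:
  f''(-0.1196) = -8.7178 < 0 → local maximum
  f''(2.7863) = 8.7178 > 0 → local minimum

Critical points: x = 4/3 - sqrt(19)/3 ≈ -0.1196 (local maximum); x = 4/3 + sqrt(19)/3 ≈ 2.7863 (local minimum)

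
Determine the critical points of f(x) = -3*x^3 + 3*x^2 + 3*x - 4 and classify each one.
f'(x) = -9*x^2 + 6*x + 3

Solve f'(x) = 0:
  Factor: -9*x^2 + 6*x + 3 = -3*(x - 1)*(3*x + 1) = 0.
  ⇒ x = -1/3, 1

f''(x) = 6 - 18*x
Second-derivative test at each critical point:
  f''(-1/3) = 12 > 0 → local minimum
  f''(1) = -12 < 0 → local maximum

Critical points: x = -1/3 (local minimum); x = 1 (local maximum)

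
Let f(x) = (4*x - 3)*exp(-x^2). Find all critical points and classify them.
f'(x) = 2*(-x*(4*x - 3) + 2)*exp(-x^2)

Solve f'(x) = 0:
  f'(x) = (-8*x^2 + 6*x + 4)·exp(-x^2) and exp(-x^2) > 0 for every x, so f'(x) = 0 ⇔ -8*x^2 + 6*x + 4 = 0.
  Factor: -8*x^2 + 6*x + 4 = -2*(4*x^2 - 3*x - 2); 4*x^2 - 3*x - 2 = 0 has no rational roots; quadratic formula: x = (3 ± √41)/8.
  ⇒ x = 3/8 - sqrt(41)/8 ≈ -0.4254, 3/8 + sqrt(41)/8 ≈ 1.1754

f''(x) = 2*(2*x^2*(4*x - 3) - 12*x + 3)*exp(-x^2)
Second-derivative test at each critical point:
  f''(-0.4254) = 10.6864 > 0 → local minimum
  f''(1.1754) = -3.2168 < 0 → local maximum

Critical points: x = 3/8 - sqrt(41)/8 ≈ -0.4254 (local minimum); x = 3/8 + sqrt(41)/8 ≈ 1.1754 (local maximum)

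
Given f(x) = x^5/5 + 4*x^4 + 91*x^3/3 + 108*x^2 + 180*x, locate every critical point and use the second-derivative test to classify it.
f'(x) = x^4 + 16*x^3 + 91*x^2 + 216*x + 180

Solve f'(x) = 0:
  Factor: x^4 + 16*x^3 + 91*x^2 + 216*x + 180 = (x + 2)*(x + 3)*(x + 5)*(x + 6) = 0.
  ⇒ x = -6, -5, -3, -2

f''(x) = 4*x^3 + 48*x^2 + 182*x + 216
Second-derivative test at each critical point:
  f''(-6) = -12 < 0 → local maximum
  f''(-5) = 6 > 0 → local minimum
  f''(-3) = -6 < 0 → local maximum
  f''(-2) = 12 > 0 → local minimum

Critical points: x = -6 (local maximum); x = -5 (local minimum); x = -3 (local maximum); x = -2 (local minimum)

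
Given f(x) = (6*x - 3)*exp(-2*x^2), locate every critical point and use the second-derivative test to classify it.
f'(x) = 6*(-2*x*(2*x - 1) + 1)*exp(-2*x^2)

Solve f'(x) = 0:
  f'(x) = (-24*x^2 + 12*x + 6)·exp(-2*x^2) and exp(-2*x^2) > 0 for every x, so f'(x) = 0 ⇔ -24*x^2 + 12*x + 6 = 0.
  Factor: -24*x^2 + 12*x + 6 = -6*(4*x^2 - 2*x - 1); 4*x^2 - 2*x - 1 = 0 has no rational roots; quadratic formula: x = (2 ± √20)/8.
  ⇒ x = 1/4 - sqrt(5)/4 ≈ -0.3090, 1/4 + sqrt(5)/4 ≈ 0.8090

f''(x) = 12*(4*x^2*(2*x - 1) - 6*x + 1)*exp(-2*x^2)
Second-derivative test at each critical point:
  f''(-0.3090) = 22.1678 > 0 → local minimum
  f''(0.8090) = -7.2472 < 0 → local maximum

Critical points: x = 1/4 - sqrt(5)/4 ≈ -0.3090 (local minimum); x = 1/4 + sqrt(5)/4 ≈ 0.8090 (local maximum)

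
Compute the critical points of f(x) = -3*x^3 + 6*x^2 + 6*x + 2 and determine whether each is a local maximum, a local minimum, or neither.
f'(x) = -9*x^2 + 12*x + 6

Solve f'(x) = 0:
  Factor: -9*x^2 + 12*x + 6 = -3*(3*x^2 - 4*x - 2); 3*x^2 - 4*x - 2 = 0 has no rational roots; quadratic formula: x = (4 ± √40)/6.
  ⇒ x = 2/3 - sqrt(10)/3 ≈ -0.3874, 2/3 + sqrt(10)/3 ≈ 1.7208

f''(x) = 12 - 18*x
Second-derivative test at each critical point:
  f''(-0.3874) = 18.9737 > 0 → local minimum
  f''(1.7208) = -18.9737 < 0 → local maximum

Critical points: x = 2/3 - sqrt(10)/3 ≈ -0.3874 (local minimum); x = 2/3 + sqrt(10)/3 ≈ 1.7208 (local maximum)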